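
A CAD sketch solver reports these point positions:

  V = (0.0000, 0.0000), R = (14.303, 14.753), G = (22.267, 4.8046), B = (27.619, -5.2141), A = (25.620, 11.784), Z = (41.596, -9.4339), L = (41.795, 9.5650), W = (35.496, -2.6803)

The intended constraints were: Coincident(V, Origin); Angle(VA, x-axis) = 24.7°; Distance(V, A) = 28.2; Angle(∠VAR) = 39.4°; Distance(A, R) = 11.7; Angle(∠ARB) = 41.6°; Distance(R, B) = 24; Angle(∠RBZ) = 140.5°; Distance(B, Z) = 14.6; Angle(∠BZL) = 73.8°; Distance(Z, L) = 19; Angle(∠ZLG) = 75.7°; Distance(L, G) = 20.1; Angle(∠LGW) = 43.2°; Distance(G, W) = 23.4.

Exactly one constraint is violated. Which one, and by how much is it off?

Distance(G, W) = 23.4 — off by 8.20.

V = (0.00, 0.00) ✓; VA at 24.70° ✓; |VA| = 28.20 ✓; ∠VAR = 39.40° ✓; |AR| = 11.70 ✓; ∠ARB = 41.60° ✓; |RB| = 24.00 ✓; ∠RBZ = 140.5° ✓; |BZ| = 14.60 ✓; ∠BZL = 73.80° ✓; |ZL| = 19.00 ✓; ∠ZLG = 75.70° ✓; |LG| = 20.10 ✓; ∠LGW = 43.20° ✓; |GW| = 15.20 ✗.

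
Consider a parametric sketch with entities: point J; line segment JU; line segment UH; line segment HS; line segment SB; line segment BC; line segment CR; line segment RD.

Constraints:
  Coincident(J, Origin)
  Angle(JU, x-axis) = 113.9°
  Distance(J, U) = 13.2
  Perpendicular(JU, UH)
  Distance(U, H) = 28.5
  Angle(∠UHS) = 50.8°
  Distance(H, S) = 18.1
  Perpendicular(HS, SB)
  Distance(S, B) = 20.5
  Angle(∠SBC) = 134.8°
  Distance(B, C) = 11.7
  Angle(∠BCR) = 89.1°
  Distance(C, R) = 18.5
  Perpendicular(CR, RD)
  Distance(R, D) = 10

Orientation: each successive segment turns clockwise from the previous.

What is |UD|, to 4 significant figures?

19.41

J is at the origin; JU runs at 113.9° with length 13.2, so U = (-5.348, 12.07). JU ⟂ UH, so UH runs at 23.90°; with |UH| = 28.5, H = (20.71, 23.61). ∠UHS = 50.8° gives HS at -105.3° from the x-axis; with |HS| = 18.1, S = (15.93, 6.156). The perpendicularity gives SB at right angles to HS, so SB runs at 164.7°; with |SB| = 20.5, B = (-3.841, 11.57). ∠SBC = 134.8° gives BC at 119.5° from the x-axis; with |BC| = 11.7, C = (-9.603, 21.75). ∠BCR = 89.1° gives CR at 28.60° from the x-axis; with |CR| = 18.5, R = (6.640, 30.60). CR ⟂ RD, so RD runs at -61.40°; with |RD| = 10.0, D = (11.43, 21.82). Then |UD| = |D − U| = 19.41.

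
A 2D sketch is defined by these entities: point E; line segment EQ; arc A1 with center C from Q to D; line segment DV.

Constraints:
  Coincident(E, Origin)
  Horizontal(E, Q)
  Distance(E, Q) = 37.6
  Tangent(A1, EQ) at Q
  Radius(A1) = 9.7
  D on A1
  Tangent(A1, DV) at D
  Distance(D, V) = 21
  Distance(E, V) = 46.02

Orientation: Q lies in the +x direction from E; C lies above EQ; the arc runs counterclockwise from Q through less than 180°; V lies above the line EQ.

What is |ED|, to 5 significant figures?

47.942

E is at the origin; EQ is horizontal with |EQ| = 37.6 and Q on the +x side, so Q = (37.600, 0.0000). Tangency of A1 to EQ means the radius CQ is perpendicular to EQ, so C = Q + (0, 9.7) = (37.600, 9.7000). Since CD ⟂ DV (tangency), |CV| = √(9.7² + 21.0²) = 23.132 regardless of where D sits on A1. So V lies on both circle(E, 46.02) and circle(C, 23.132); the above-EQ intersection is V = (32.761, 32.320). D is the foot of the tangent from V: D = (45.360, 15.520).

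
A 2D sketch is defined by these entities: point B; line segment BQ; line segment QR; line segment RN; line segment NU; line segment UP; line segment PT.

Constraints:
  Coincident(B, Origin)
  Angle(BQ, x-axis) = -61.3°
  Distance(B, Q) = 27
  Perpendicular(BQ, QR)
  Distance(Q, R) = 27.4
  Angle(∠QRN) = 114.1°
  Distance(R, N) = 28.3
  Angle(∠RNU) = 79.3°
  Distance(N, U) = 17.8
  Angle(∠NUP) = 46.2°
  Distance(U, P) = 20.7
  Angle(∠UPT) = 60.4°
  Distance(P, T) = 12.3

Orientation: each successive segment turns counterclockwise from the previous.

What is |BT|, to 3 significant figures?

38.5

B is at the origin; BQ runs at -61.3° with length 27.0, so Q = (13.0, -23.7). The perpendicularity gives QR at right angles to BQ, so QR runs at 28.7°; with |QR| = 27.4, R = (37.0, -10.5). ∠QRN = 114.1° gives RN at 94.6° from the x-axis; with |RN| = 28.3, N = (34.7, 17.7). ∠RNU = 79.3° gives NU at -165° from the x-axis; with |NU| = 17.8, U = (17.6, 13.0). ∠NUP = 46.2° gives UP at -30.9° from the x-axis; with |UP| = 20.7, P = (35.3, 2.36). ∠UPT = 60.4° gives PT at 88.7° from the x-axis; with |PT| = 12.3, T = (35.6, 14.7). Then |BT| = |T − B| = 38.5.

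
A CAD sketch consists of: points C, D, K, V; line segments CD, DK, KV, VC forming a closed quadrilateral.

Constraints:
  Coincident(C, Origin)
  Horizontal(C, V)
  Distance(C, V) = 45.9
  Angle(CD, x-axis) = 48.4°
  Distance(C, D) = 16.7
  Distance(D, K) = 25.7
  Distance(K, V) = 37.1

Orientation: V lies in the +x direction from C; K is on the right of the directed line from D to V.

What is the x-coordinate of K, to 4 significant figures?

11.23

Checks: |DK| = 25.70 ✓; |KV| = 37.10 ✓.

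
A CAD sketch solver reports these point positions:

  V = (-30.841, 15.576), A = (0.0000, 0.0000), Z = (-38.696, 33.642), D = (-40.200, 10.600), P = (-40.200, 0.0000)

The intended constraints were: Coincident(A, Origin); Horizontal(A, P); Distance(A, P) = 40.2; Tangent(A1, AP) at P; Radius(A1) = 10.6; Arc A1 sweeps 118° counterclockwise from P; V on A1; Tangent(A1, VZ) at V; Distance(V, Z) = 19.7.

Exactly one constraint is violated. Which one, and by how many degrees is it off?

Tangent(A1, VZ) at V — off by 4.50°.

A = (0.00, 0.00) ✓; A.y = 0.00, P.y = 0.00 ✓; |AP| = 40.20 ✓; ∠(DP, PA) = 90.00° ✓; |DP| = 10.60 ✓; bearing(D→V) − bearing(D→P) = 118.0° ✓; |DV| = 10.60 ✓; ∠(DV, VZ) = 94.50° ✗; |VZ| = 19.70 ✓.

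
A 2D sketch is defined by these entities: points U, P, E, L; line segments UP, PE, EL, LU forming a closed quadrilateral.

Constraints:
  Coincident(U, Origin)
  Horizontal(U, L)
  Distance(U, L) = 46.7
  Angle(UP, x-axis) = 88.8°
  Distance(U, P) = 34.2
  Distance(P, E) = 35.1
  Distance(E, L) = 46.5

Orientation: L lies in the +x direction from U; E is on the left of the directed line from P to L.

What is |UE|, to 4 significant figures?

56.34

Checks: |PE| = 35.10 ✓; |EL| = 46.50 ✓.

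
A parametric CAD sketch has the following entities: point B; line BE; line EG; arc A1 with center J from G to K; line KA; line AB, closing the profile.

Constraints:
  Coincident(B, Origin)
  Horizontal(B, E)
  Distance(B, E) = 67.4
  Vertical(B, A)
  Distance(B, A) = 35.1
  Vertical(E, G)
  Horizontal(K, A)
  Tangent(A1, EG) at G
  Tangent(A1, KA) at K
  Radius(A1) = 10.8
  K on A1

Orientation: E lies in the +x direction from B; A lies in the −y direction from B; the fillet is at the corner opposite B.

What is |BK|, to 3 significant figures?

66.6

B is at the origin; B and E share the same y with |BE| = 67.4 and E on the +x side, so E = (67.4, 0.00). BA is vertical with |BA| = 35.1 and A on the −y side, so A = (0.00, -35.1). The virtual corner opposite B is at (67.4, -35.1). Tangency of A1 to EG means the radius JG is perpendicular to EG and tangency of A1 to KA means the radius JK is perpendicular to KA, with radius 10.8, so the center J sits 10.8 in from both sides at J = (56.6, -24.3). That places the tangent points at G = (67.4, -24.3) on EG and K = (56.6, -35.1) on KA. Then |BK| = |K − B| = 66.6.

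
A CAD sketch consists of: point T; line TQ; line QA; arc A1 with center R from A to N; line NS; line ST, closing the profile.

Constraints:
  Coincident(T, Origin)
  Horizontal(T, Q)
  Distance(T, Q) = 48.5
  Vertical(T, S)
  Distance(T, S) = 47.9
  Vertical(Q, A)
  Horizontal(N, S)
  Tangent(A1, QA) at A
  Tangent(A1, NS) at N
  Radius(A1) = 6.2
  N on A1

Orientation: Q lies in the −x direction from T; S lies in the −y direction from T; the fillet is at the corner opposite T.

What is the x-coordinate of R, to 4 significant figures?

-42.30

TS is vertical with |TS| = 47.9 and S on the −y side, so S = (0.000, -47.90). The virtual corner opposite T is at (-48.50, -47.90). Tangency of A1 to QA means the radius RA is perpendicular to QA and the tangent condition forces RN to be normal to NS, with radius 6.2, so the center R sits 6.2 in from both sides at R = (-42.30, -41.70). So R.x = -42.30.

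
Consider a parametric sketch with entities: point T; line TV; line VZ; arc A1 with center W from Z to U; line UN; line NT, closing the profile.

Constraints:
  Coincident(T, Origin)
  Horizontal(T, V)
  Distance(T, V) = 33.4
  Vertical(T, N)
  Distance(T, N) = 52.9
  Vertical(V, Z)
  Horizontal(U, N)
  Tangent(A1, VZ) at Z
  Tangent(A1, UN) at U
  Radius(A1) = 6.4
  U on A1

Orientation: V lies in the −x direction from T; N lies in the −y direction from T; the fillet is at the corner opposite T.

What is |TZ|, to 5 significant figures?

57.252

T is at the origin; T and V share the same y with |TV| = 33.4 and V on the −x side, so V = (-33.400, 0.0000). T and N share the same x with |TN| = 52.9 and N on the −y side, so N = (0.0000, -52.900). The virtual corner opposite T is at (-33.400, -52.900). Since A1 is tangent to VZ there, WZ ⟂ VZ and A1 meets UN tangentially, so WU is at right angles to UN, with radius 6.4, so the center W sits 6.4 in from both sides at W = (-27.000, -46.500). That places the tangent points at Z = (-33.400, -46.500) on VZ and U = (-27.000, -52.900) on UN. Then |TZ| = |Z − T| = 57.252.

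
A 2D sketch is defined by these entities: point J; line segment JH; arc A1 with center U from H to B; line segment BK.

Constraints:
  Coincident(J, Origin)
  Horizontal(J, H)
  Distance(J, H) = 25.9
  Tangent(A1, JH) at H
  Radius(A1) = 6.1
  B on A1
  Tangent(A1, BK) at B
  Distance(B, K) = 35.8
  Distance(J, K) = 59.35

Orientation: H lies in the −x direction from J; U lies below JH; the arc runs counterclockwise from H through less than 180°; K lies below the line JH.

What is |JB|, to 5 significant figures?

31.466

J is at the origin; JH is horizontal with |JH| = 25.9 and H on the −x side, so H = (-25.900, 0.0000). Tangency of A1 to JH means the radius UH is perpendicular to JH, so U = H + (0, -6.1) = (-25.900, -6.1000). Since UB ⟂ BK (tangency), |UK| = √(6.1² + 35.8²) = 36.316 regardless of where B sits on A1. So K lies on both circle(J, 59.35) and circle(U, 36.316); the below-JH intersection is K = (-47.981, -34.932). B is the foot of the tangent from K: B = (-31.297, -3.2572).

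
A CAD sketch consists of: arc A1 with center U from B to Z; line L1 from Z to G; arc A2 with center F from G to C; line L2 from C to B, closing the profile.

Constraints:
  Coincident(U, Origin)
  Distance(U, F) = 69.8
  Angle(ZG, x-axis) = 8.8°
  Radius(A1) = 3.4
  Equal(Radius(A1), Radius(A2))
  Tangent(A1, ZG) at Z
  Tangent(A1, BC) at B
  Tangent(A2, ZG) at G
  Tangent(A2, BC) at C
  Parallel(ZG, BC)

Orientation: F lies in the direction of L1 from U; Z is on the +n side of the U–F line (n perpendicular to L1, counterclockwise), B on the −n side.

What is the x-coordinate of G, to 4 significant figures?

68.46

Tangency of A1 to both parallel lines with radius 3.4 puts Z and B at U ± 3.4·n: Z = (-0.5202, 3.360), B = (0.5202, -3.360). Equal radii place G and C the same way about F: G = F + 3.4·n = (68.46, 14.04), C = F − 3.4·n = (69.50, 7.318). So G.x = 68.46.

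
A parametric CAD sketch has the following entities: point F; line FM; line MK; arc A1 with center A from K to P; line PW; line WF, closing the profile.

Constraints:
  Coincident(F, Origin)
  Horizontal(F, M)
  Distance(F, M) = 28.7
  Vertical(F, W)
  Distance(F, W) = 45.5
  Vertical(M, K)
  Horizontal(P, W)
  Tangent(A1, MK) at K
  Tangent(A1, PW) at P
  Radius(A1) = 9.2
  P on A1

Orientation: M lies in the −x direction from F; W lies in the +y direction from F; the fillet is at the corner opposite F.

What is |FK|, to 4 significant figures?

46.28

F is at the origin; F and M share the same y with |FM| = 28.7 and M on the −x side, so M = (-28.70, 0.000). F and W share the same x with |FW| = 45.5 and W on the +y side, so W = (0.000, 45.50). The virtual corner opposite F is at (-28.70, 45.50). Tangency of A1 to MK means the radius AK is perpendicular to MK and A1 meets PW tangentially, so AP is at right angles to PW, with radius 9.2, so the center A sits 9.2 in from both sides at A = (-19.50, 36.30). That places the tangent points at K = (-28.70, 36.30) on MK and P = (-19.50, 45.50) on PW. Then |FK| = |K − F| = 46.28.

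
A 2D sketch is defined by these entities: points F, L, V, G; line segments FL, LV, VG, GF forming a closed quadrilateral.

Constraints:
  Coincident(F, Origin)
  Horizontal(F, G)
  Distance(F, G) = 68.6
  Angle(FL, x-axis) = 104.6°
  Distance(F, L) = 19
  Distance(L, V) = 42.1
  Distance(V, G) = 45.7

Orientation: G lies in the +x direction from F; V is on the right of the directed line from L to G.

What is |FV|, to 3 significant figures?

27.2

Checks: |LV| = 42.10 ✓; |VG| = 45.70 ✓.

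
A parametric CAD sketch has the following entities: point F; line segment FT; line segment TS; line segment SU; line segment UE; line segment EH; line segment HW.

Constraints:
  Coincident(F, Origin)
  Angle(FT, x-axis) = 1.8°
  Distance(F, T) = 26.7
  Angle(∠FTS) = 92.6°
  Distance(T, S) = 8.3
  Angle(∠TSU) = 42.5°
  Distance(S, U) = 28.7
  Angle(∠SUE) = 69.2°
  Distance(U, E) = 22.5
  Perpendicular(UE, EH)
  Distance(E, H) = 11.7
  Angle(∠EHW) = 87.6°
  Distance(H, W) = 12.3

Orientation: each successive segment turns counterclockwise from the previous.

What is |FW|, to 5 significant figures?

21.503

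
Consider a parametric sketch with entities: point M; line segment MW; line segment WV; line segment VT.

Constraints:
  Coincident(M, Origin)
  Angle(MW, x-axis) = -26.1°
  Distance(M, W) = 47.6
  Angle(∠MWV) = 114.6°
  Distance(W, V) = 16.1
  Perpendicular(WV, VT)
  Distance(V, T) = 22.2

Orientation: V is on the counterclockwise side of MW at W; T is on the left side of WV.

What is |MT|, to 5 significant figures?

41.644

M is at the origin; MW runs at -26.1° with length 47.6, so W = 47.6·(cos -26.1°, sin -26.1°) = (42.746, -20.941). ∠MWV = 114.6°, so WV runs at -26.1° + (180° − 114.6°) = 39.300° from the x-axis; with |WV| = 16.1, V = W + 16.1·(cos 39.300°, sin 39.300°) = (55.205, -10.744). WV ⟂ VT; with |VT| = 22.2 on the left of WV, T = V + 22.2·(-0.63338, 0.77384) = (41.144, 6.4356). Then |MT| = |T − M| = 41.644.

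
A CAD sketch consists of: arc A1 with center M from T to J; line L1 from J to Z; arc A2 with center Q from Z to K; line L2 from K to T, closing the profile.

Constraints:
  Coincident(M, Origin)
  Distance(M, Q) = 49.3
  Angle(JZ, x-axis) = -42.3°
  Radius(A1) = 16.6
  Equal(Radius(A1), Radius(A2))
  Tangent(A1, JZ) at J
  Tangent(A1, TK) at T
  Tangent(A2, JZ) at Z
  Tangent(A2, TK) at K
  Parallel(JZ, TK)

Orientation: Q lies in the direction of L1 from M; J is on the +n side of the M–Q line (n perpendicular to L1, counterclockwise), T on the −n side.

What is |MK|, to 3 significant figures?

52.0

The slot axis is L1's direction at -42.3°, so u = (cos -42.3°, sin -42.3°) = (0.740, -0.673) and n = (−sin -42.3°, cos -42.3°) = (0.673, 0.740). M is at the origin and Q lies 49.3 along u from M, so Q = 49.3·u = (36.5, -33.2). Tangency of A1 to both parallel lines with radius 16.6 puts J and T at M ± 16.6·n: J = (11.2, 12.3), T = (-11.2, -12.3). Equal radii place Z and K the same way about Q: Z = Q + 16.6·n = (47.6, -20.9), K = Q − 16.6·n = (25.3, -45.5). Then |MK| = |K − M| = 52.0.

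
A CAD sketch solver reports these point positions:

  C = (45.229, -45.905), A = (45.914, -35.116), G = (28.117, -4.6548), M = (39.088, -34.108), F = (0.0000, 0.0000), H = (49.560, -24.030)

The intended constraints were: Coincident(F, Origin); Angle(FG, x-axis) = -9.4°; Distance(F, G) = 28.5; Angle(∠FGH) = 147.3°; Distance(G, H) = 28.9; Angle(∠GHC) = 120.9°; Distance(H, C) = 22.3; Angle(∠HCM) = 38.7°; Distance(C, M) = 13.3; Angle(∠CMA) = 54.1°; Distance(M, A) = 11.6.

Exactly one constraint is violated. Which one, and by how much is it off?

Distance(M, A) = 11.6 — off by 4.70.

F = (0.00, 0.00) ✓; FG at -9.400° ✓; |FG| = 28.50 ✓; ∠FGH = 147.3° ✓; |GH| = 28.90 ✓; ∠GHC = 120.9° ✓; |HC| = 22.30 ✓; ∠HCM = 38.70° ✓; |CM| = 13.30 ✓; ∠CMA = 54.10° ✓; |MA| = 6.900 ✗.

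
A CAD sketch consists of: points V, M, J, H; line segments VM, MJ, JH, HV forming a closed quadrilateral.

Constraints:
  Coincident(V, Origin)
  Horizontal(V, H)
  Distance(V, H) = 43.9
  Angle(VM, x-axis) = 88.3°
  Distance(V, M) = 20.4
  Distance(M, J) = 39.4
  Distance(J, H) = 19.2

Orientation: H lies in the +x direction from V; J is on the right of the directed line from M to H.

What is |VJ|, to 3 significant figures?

28.4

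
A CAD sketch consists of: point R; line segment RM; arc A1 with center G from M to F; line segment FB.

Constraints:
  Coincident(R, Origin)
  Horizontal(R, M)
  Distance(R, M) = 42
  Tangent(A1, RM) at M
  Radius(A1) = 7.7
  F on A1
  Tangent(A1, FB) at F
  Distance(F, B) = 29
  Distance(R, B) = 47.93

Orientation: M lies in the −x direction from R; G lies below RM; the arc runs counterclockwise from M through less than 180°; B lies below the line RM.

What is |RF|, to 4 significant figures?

49.81

R is at the origin; R and M share the same y with |RM| = 42.0 and M on the −x side, so M = (-42.00, 0.000). Since A1 is tangent to RM there, GM ⟂ RM, so G = M + (0, -7.7) = (-42.00, -7.700). Since GF ⟂ FB (tangency), |GB| = √(7.7² + 29.0²) = 30.00 regardless of where F sits on A1. So B lies on both circle(R, 47.93) and circle(G, 30.00); the below-RM intersection is B = (-31.75, -35.90). F is the foot of the tangent from B: F = (-48.32, -12.10).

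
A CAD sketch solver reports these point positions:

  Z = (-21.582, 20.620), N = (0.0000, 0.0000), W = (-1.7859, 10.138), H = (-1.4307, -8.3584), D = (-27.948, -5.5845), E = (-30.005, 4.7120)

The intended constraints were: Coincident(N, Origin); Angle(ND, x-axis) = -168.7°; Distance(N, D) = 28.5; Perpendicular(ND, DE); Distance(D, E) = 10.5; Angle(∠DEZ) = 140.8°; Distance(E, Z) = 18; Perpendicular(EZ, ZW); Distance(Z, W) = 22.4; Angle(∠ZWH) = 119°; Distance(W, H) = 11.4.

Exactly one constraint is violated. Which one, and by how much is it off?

Distance(W, H) = 11.4 — off by 7.10.

N = (0.00, 0.00) ✓; ND at -168.7° ✓; |ND| = 28.50 ✓; ∠(ND, DE) = 90.00° ✓; |DE| = 10.50 ✓; ∠DEZ = 140.8° ✓; |EZ| = 18.00 ✓; ∠(EZ, ZW) = 90.00° ✓; |ZW| = 22.40 ✓; ∠ZWH = 119.0° ✓; |WH| = 18.50 ✗.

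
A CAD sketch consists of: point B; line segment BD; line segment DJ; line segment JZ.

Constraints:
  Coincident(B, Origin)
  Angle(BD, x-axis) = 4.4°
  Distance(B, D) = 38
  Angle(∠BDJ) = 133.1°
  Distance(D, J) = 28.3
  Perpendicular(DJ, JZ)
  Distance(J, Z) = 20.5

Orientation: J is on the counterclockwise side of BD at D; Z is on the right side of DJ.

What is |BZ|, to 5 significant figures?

72.611

B is at the origin; BD runs at 4.4° with length 38.0, so D = 38.0·(cos 4.4°, sin 4.4°) = (37.888, 2.9153). ∠BDJ = 133.1°, so DJ runs at 4.4° + (180° − 133.1°) = 51.300° from the x-axis; with |DJ| = 28.3, J = D + 28.3·(cos 51.300°, sin 51.300°) = (55.582, 25.002). DJ is perpendicular to JZ; with |JZ| = 20.5 on the right of DJ, Z = J + 20.5·(0.78043, -0.62524) = (71.581, 12.184). Then |BZ| = |Z − B| = 72.611.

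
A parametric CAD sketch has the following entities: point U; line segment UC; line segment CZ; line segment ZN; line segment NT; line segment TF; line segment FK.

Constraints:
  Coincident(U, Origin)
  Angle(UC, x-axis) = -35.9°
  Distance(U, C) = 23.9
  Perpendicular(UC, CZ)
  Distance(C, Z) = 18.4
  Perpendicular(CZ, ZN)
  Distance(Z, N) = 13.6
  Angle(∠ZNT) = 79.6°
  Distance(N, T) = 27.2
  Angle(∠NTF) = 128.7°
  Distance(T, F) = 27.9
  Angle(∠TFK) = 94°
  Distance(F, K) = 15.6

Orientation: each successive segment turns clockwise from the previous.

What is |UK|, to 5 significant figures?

48.838

U is at the origin; UC runs at -35.9° with length 23.9, so C = (19.360, -14.014). UC ⟂ CZ, so CZ runs at -125.90°; with |CZ| = 18.4, Z = (8.5707, -28.919). The perpendicularity gives ZN at right angles to CZ, so ZN runs at 144.10°; with |ZN| = 13.6, N = (-2.4458, -20.944). ∠ZNT = 79.6° gives NT at 43.700° from the x-axis; with |NT| = 27.2, T = (17.219, -2.1524). ∠NTF = 128.7° gives TF at -7.6000° from the x-axis; with |TF| = 27.9, F = (44.874, -5.8424). ∠TFK = 94.0° gives FK at -93.600° from the x-axis; with |FK| = 15.6, K = (43.894, -21.412). Then |UK| = |K − U| = 48.838.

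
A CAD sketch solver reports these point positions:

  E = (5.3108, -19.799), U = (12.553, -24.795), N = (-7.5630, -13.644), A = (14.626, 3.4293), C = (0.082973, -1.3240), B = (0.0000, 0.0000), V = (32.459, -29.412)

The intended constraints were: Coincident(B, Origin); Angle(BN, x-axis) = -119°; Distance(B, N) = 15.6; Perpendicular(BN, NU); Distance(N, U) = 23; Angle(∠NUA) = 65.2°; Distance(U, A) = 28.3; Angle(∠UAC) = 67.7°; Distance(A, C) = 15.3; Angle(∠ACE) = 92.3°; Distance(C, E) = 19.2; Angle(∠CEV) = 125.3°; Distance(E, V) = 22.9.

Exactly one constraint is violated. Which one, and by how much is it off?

Distance(E, V) = 22.9 — off by 5.90.

B = (0.00, 0.00) ✓; BN at -119.0° ✓; |BN| = 15.60 ✓; ∠(BN, NU) = 90.00° ✓; |NU| = 23.00 ✓; ∠NUA = 65.20° ✓; |UA| = 28.30 ✓; ∠UAC = 67.70° ✓; |AC| = 15.30 ✓; ∠ACE = 92.30° ✓; |CE| = 19.20 ✓; ∠CEV = 125.3° ✓; |EV| = 28.80 ✗.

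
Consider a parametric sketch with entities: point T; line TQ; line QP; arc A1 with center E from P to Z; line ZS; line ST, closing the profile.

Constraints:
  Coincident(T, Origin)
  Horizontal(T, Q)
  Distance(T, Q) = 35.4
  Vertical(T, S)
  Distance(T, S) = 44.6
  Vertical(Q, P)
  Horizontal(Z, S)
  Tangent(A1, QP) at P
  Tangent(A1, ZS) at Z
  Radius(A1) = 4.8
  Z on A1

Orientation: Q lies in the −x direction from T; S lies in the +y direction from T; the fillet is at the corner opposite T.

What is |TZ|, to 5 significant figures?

54.088

T is at the origin; TQ is horizontal with |TQ| = 35.4 and Q on the −x side, so Q = (-35.400, 0.0000). T and S share the same x with |TS| = 44.6 and S on the +y side, so S = (0.0000, 44.600). The virtual corner opposite T is at (-35.400, 44.600). The tangent condition forces EP to be normal to QP and tangency of A1 to ZS means the radius EZ is perpendicular to ZS, with radius 4.8, so the center E sits 4.8 in from both sides at E = (-30.600, 39.800). That places the tangent points at P = (-35.400, 39.800) on QP and Z = (-30.600, 44.600) on ZS. Then |TZ| = |Z − T| = 54.088.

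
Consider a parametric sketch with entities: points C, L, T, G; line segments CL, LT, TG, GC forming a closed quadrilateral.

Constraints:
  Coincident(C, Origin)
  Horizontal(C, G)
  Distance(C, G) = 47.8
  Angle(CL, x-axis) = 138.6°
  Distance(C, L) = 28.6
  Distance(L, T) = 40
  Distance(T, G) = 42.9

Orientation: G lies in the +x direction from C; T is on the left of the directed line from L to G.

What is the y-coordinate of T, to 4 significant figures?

29.88

Checks: |LT| = 40.00 ✓; |TG| = 42.90 ✓.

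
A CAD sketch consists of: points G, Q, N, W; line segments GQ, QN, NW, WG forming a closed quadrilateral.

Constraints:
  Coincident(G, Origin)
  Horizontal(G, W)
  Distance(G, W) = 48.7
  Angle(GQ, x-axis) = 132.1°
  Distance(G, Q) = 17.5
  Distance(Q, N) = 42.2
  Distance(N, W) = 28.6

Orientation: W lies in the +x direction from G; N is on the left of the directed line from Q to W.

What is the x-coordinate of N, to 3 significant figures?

29.6

G is at the origin; G and W share the same y with |GW| = 48.7 and W in +x, so W = (48.7, 0). GQ runs at 132.1° with |GQ| = 17.5, so Q = (-11.7, 13.0). N is determined by |QN| = 42.2 and |NW| = 28.6 together: it lies at the intersection of circle(Q, 42.2) and circle(W, 28.6). With |QW| = 61.8, the foot of the radical line on QW is 38.7 from Q and the perpendicular offset is √(42.2² − 38.7²) = 16.8. Taking the left-of-QW solution: N = (29.6, 21.3).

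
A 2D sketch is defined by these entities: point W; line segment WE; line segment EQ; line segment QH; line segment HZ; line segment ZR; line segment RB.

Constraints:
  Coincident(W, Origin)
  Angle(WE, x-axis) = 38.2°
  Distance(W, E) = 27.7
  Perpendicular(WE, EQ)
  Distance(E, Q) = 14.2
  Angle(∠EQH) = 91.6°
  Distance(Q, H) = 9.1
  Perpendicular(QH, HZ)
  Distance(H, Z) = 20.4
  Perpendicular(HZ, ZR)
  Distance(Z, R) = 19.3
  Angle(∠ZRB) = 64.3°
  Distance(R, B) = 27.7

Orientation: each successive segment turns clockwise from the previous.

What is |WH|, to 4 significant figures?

23.56

W is at the origin; WE runs at 38.2° with length 27.7, so E = (21.77, 17.13). WE is perpendicular to EQ, so EQ runs at -51.80°; with |EQ| = 14.2, Q = (30.55, 5.971). ∠EQH = 91.6° gives QH at -140.2° from the x-axis; with |QH| = 9.1, H = (23.56, 0.1457). Then |WH| = |H − W| = 23.56.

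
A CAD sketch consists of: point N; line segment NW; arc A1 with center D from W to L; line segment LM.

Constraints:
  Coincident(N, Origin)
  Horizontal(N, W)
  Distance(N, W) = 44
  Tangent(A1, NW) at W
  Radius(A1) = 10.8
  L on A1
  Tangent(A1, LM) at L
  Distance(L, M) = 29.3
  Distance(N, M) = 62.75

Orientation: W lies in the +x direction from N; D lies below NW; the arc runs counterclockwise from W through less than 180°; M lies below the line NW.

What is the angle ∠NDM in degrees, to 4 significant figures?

108.8°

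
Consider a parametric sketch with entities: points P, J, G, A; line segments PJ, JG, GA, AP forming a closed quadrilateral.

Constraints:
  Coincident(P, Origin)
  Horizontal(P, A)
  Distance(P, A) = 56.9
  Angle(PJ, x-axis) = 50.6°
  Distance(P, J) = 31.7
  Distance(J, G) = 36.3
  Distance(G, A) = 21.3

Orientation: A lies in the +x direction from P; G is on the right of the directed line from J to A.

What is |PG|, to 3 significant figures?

37.8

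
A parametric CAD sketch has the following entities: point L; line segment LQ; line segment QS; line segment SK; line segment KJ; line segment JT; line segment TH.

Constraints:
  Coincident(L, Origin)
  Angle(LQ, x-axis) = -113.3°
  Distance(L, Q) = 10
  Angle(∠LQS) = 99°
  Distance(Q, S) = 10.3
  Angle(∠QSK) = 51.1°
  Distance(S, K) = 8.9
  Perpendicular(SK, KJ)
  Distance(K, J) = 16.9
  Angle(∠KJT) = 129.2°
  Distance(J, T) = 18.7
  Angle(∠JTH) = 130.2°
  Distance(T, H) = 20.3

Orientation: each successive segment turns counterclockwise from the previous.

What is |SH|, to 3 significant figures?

35.7

∠KJT = 129.2° gives JT at -123° from the x-axis; with |JT| = 18.7, T = (-23.1, -23.5). ∠JTH = 130.2° gives TH at -72.8° from the x-axis; with |TH| = 20.3, H = (-17.1, -42.9). Then |SH| = |H − S| = 35.7.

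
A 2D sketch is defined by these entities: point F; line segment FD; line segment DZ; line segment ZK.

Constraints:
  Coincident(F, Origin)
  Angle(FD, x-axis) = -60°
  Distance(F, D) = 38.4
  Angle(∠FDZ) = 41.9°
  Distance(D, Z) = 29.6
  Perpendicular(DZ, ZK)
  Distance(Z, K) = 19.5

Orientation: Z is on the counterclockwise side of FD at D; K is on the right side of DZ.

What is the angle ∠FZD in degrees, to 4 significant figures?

87.73°

F is at the origin; FD runs at -60.0° with length 38.4, so D = 38.4·(cos -60.0°, sin -60.0°) = (19.20, -33.26). ∠FDZ = 41.9°, so DZ runs at -60.0° + (180° − 41.9°) = 78.10° from the x-axis; with |DZ| = 29.6, Z = D + 29.6·(cos 78.10°, sin 78.10°) = (25.30, -4.292). Then cos ∠FZD = ZF·ZD / (|ZF||ZD|), giving 87.73°.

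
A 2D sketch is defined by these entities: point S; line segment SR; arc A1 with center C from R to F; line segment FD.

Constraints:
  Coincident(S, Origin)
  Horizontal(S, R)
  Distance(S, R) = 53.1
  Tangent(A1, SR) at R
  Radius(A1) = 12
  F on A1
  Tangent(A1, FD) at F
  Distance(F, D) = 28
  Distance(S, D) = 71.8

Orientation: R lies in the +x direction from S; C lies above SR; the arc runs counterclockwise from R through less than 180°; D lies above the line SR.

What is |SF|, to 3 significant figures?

66.4

S is at the origin; SR is horizontal with |SR| = 53.1 and R on the +x side, so R = (53.1, 0.00). The tangent condition forces CR to be normal to SR, so C = R + (0, 12) = (53.1, 12.0). Since CF ⟂ FD (tangency), |CD| = √(12.0² + 28.0²) = 30.5 regardless of where F sits on A1. So D lies on both circle(S, 71.8) and circle(C, 30.5); the above-SR intersection is D = (58.2, 42.0). F is the foot of the tangent from D: F = (64.8, 14.8).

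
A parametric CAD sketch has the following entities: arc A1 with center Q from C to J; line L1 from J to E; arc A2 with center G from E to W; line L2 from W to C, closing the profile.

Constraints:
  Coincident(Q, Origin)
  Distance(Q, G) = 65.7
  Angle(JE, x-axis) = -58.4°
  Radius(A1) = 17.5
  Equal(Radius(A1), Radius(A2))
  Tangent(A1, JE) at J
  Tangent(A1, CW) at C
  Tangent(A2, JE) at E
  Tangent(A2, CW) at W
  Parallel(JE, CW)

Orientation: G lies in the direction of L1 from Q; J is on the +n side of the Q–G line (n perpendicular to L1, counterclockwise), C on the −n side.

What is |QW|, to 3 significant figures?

68.0

The slot axis is L1's direction at -58.4°, so u = (cos -58.4°, sin -58.4°) = (0.524, -0.852) and n = (−sin -58.4°, cos -58.4°) = (0.852, 0.524). Q is at the origin and G lies 65.7 along u from Q, so G = 65.7·u = (34.4, -56.0). Tangency of A1 to both parallel lines with radius 17.5 puts J and C at Q ± 17.5·n: J = (14.9, 9.17), C = (-14.9, -9.17). Equal radii place E and W the same way about G: E = G + 17.5·n = (49.3, -46.8), W = G − 17.5·n = (19.5, -65.1). Then |QW| = |W − Q| = 68.0.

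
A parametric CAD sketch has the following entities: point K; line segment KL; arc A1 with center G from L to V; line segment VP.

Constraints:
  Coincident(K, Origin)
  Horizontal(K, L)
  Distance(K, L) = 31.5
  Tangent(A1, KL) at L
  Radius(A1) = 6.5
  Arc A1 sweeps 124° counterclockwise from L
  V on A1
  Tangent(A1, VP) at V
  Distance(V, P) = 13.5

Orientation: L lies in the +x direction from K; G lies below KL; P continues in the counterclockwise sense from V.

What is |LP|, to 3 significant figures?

21.4

K is at the origin; K and L share the same y with |KL| = 31.5 and L on the +x side, so L = (31.5, 0.00). Since A1 is tangent to KL there, GL ⟂ KL, so G = L + (0, -6.5) = (31.5, -6.50). On A1, L sits at bearing 90° from G; a 124° counterclockwise sweep puts V at bearing 214°, so V = G + 6.5·(cos 214°, sin 214°) = (26.1, -10.1). Since A1 is tangent to VP there, GV ⟂ VP, so VP runs along (−sin 214°, cos 214°); with |VP| = 13.5, P = (33.7, -21.3). Then |LP| = |P − L| = 21.4.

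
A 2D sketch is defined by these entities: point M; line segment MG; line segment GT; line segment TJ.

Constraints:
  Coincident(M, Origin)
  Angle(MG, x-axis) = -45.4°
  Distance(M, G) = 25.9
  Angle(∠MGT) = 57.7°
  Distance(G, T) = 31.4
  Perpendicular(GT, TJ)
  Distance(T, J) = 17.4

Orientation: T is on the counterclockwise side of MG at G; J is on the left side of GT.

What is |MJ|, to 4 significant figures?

18.13

∠MGT = 57.7°, so GT runs at -45.4° + (180° − 57.7°) = 76.90° from the x-axis; with |GT| = 31.4, T = G + 31.4·(cos 76.90°, sin 76.90°) = (25.30, 12.14). GT ⟂ TJ; with |TJ| = 17.4 on the left of GT, J = T + 17.4·(-0.9740, 0.2267) = (8.355, 16.09). Then |MJ| = |J − M| = 18.13.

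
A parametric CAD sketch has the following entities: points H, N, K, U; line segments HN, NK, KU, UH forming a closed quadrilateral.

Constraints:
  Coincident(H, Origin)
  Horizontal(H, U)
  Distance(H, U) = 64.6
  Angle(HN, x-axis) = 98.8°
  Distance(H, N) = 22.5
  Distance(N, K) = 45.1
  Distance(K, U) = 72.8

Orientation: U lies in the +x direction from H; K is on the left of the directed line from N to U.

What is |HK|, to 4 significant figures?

63.32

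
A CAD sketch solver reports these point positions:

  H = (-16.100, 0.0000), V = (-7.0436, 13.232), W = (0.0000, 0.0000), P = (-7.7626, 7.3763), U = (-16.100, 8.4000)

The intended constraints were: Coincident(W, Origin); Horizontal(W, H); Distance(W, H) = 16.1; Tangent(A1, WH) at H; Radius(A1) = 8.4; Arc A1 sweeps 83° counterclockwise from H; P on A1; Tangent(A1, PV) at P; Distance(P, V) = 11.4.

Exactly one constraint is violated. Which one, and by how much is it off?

Distance(P, V) = 11.4 — off by 5.50.

W = (0.00, 0.00) ✓; W.y = 0.00, H.y = 0.00 ✓; |WH| = 16.10 ✓; ∠(UH, HW) = 90.00° ✓; |UH| = 8.400 ✓; bearing(U→P) − bearing(U→H) = 83.00° ✓; |UP| = 8.400 ✓; ∠(UP, PV) = 90.00° ✓; |PV| = 5.900 ✗.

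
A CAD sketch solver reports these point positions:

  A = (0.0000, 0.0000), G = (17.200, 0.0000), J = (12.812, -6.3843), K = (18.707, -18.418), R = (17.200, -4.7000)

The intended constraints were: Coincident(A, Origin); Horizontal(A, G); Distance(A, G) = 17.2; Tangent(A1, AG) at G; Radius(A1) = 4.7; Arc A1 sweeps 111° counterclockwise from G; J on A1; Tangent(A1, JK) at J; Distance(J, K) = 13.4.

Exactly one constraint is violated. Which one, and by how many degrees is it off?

Tangent(A1, JK) at J — off by 5.10°.

A = (0.00, 0.00) ✓; A.y = 0.00, G.y = 0.00 ✓; |AG| = 17.20 ✓; ∠(RG, GA) = 90.00° ✓; |RG| = 4.700 ✓; bearing(R→J) − bearing(R→G) = 111.0° ✓; |RJ| = 4.700 ✓; ∠(RJ, JK) = 84.90° ✗; |JK| = 13.40 ✓.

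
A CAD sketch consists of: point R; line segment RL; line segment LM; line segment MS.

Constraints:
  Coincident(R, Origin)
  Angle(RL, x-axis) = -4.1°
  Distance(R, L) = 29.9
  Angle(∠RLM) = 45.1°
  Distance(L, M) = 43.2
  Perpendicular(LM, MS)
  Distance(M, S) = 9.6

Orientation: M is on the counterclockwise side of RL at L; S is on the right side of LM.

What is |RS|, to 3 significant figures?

37.9

R is at the origin; RL runs at -4.1° with length 29.9, so L = 29.9·(cos -4.1°, sin -4.1°) = (29.8, -2.14). ∠RLM = 45.1°, so LM runs at -4.1° + (180° − 45.1°) = 131° from the x-axis; with |LM| = 43.2, M = L + 43.2·(cos 131°, sin 131°) = (1.60, 30.6). LM is perpendicular to MS; with |MS| = 9.6 on the right of LM, S = M + 9.6·(0.757, 0.653) = (8.86, 36.8). Then |RS| = |S − R| = 37.9.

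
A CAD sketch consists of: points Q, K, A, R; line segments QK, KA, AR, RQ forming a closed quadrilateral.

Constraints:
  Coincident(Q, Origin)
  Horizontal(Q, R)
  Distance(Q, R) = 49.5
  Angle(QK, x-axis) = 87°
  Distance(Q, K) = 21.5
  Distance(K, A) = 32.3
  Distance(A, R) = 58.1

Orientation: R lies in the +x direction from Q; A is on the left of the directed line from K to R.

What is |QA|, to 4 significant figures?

52.18

Q is at the origin; QR is horizontal with |QR| = 49.5 and R in +x, so R = (49.5, 0). QK runs at 87.0° with |QK| = 21.5, so K = (1.125, 21.47). A is determined by |KA| = 32.3 and |AR| = 58.1 together: it lies at the intersection of circle(K, 32.3) and circle(R, 58.1). With |KR| = 52.93, the foot of the radical line on KR is 4.429 from K and the perpendicular offset is √(32.3² − 4.429²) = 31.99. Taking the left-of-KR solution: A = (18.15, 48.92).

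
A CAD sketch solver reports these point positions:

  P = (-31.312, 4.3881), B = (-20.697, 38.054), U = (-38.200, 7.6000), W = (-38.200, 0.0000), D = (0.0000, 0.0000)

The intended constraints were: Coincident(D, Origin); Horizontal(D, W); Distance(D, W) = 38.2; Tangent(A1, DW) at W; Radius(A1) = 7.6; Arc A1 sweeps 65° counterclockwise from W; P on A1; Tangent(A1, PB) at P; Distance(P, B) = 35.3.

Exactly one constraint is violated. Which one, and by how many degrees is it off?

Tangent(A1, PB) at P — off by 7.50°.

D = (0.00, 0.00) ✓; D.y = 0.00, W.y = 0.00 ✓; |DW| = 38.20 ✓; ∠(UW, WD) = 90.00° ✓; |UW| = 7.600 ✓; bearing(U→P) − bearing(U→W) = 65.00° ✓; |UP| = 7.600 ✓; ∠(UP, PB) = 82.50° ✗; |PB| = 35.30 ✓.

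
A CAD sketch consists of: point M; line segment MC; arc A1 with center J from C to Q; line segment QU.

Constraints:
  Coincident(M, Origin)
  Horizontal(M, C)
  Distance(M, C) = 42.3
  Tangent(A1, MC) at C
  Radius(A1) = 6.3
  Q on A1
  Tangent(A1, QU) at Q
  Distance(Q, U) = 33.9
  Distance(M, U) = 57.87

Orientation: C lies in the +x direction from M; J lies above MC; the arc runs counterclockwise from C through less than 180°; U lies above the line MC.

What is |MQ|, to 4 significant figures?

49.05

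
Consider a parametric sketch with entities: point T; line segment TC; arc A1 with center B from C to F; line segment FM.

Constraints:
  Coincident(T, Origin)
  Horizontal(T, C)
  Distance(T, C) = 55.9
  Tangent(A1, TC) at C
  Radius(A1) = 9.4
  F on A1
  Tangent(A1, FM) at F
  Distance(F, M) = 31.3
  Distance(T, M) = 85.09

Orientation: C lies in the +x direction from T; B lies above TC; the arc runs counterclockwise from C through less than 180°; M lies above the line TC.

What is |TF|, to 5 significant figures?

64.502

Checks: |BF| = 9.400 ✓; ∠(BF, FM) = 90.00° ✓; |FM| = 31.30 ✓; |TM| = 85.09 ✓.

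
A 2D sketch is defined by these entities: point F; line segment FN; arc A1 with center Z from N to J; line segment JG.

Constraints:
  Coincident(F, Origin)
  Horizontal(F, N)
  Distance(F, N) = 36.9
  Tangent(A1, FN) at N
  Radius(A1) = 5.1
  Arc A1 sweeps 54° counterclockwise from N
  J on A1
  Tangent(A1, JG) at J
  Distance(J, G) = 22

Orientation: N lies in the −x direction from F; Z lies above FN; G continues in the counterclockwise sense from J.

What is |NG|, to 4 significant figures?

26.21

On A1, N sits at bearing -90° from Z; a 54° counterclockwise sweep puts J at bearing -36°, so J = Z + 5.1·(cos -36°, sin -36°) = (-32.77, 2.102). A1 meets JG tangentially, so ZJ is at right angles to JG, so JG runs along (−sin -36°, cos -36°); with |JG| = 22.0, G = (-19.84, 19.90). Then |NG| = |G − N| = 26.21.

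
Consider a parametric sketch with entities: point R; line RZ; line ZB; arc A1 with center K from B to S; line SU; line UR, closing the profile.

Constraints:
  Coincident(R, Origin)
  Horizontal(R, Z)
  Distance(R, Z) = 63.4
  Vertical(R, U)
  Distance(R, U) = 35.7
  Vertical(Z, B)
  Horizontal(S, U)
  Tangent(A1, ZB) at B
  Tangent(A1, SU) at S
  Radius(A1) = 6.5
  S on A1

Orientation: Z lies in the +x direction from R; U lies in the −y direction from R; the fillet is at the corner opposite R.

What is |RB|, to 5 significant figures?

69.801

The virtual corner opposite R is at (63.400, -35.700). Tangency of A1 to ZB means the radius KB is perpendicular to ZB and since A1 is tangent to SU there, KS ⟂ SU, with radius 6.5, so the center K sits 6.5 in from both sides at K = (56.900, -29.200). That places the tangent points at B = (63.400, -29.200) on ZB and S = (56.900, -35.700) on SU. Then |RB| = |B − R| = 69.801.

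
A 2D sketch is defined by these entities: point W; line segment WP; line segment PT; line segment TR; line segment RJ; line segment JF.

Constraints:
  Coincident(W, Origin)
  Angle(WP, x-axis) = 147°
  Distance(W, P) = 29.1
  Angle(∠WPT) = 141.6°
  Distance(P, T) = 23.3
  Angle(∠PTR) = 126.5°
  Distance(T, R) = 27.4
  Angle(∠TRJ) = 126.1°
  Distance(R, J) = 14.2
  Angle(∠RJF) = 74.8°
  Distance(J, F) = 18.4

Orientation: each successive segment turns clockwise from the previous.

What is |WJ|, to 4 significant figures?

60.73

W is at the origin; WP runs at 147.0° with length 29.1, so P = (-24.41, 15.85). ∠WPT = 141.6° gives PT at 108.6° from the x-axis; with |PT| = 23.3, T = (-31.84, 37.93). ∠PTR = 126.5° gives TR at 55.10° from the x-axis; with |TR| = 27.4, R = (-16.16, 60.40). ∠TRJ = 126.1° gives RJ at 1.200° from the x-axis; with |RJ| = 14.2, J = (-1.963, 60.70). Then |WJ| = |J − W| = 60.73.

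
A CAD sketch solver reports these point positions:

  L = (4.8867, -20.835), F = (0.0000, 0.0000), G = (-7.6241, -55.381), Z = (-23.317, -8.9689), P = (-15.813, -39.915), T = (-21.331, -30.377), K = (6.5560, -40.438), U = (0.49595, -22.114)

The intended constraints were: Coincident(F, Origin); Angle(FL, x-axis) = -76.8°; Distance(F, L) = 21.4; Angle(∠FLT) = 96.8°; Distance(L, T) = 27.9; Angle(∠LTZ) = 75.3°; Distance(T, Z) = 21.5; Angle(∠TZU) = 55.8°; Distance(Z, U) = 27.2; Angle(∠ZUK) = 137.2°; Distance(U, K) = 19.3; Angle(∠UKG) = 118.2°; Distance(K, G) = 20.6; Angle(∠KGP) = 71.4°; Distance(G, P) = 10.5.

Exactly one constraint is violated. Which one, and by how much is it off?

Distance(G, P) = 10.5 — off by 7.00.

F = (0.00, 0.00) ✓; FL at -76.80° ✓; |FL| = 21.40 ✓; ∠FLT = 96.80° ✓; |LT| = 27.90 ✓; ∠LTZ = 75.30° ✓; |TZ| = 21.50 ✓; ∠TZU = 55.80° ✓; |ZU| = 27.20 ✓; ∠ZUK = 137.2° ✓; |UK| = 19.30 ✓; ∠UKG = 118.2° ✓; |KG| = 20.60 ✓; ∠KGP = 71.40° ✓; |GP| = 17.50 ✗.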